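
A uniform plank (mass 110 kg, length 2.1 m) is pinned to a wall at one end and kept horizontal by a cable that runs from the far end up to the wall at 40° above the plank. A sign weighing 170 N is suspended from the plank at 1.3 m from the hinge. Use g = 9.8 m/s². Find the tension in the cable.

T ≈ 1000 N

Take torques about the hinge: T sin 40° · 2.1 = 110×9.8×1.05 + 170×1.3 = 1352.9 N·m.
So T = 1352.9 / (0.6428 × 2.1) = 1002.3 N.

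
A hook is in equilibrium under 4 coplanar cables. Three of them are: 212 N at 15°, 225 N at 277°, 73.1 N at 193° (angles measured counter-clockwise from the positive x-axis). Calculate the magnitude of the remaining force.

Sum the known components: ΣF_x = 161 N, ΣF_y = -184.9 N.
For equilibrium the remaining force must supply (−ΣF_x, −ΣF_y) = (-161, 184.9) N.
Magnitude = √((-161)² + (184.9)²) = 245.1 N; direction = atan2(184.9, -161) = 131.0°.

F ≈ 245 N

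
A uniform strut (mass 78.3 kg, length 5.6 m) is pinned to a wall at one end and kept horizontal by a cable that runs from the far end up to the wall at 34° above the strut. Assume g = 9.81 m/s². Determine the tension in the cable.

T ≈ 687 N

Take torques about the hinge: T sin 34° · 5.6 = 78.3×9.81×2.8 = 2150.7 N·m.
So T = 2150.7 / (0.5592 × 5.6) = 686.81 N.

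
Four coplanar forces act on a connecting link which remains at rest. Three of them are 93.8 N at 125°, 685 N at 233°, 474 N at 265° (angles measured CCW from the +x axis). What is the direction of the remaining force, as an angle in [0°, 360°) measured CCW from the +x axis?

θ ≈ 61.7°

Sum the known components: ΣF_x = -507.4 N, ΣF_y = -942.4 N.
For equilibrium the remaining force must supply (−ΣF_x, −ΣF_y) = (507.4, 942.4) N.
Magnitude = √((507.4)² + (942.4)²) = 1070 N; direction = atan2(942.4, 507.4) = 61.7°.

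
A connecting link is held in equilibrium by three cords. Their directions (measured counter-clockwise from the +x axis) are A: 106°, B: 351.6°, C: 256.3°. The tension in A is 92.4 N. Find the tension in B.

T_B ≈ 46 N

Resolve: ΣF_x = 92.4 cos 106° + T_B cos 351.6° + T_C cos 256.3° = 0.
        ΣF_y = 92.4 sin 106° + T_B sin 351.6° + T_C sin 256.3° = 0.
The known terms sum to (-25.47, 88.82) N, so 0.9893 T_B − 0.2368 T_C = 25.47 and -0.1461 T_B − 0.9715 T_C = -88.82.
Solving simultaneously: T_B = 45.98 N, T_C = 84.51 N.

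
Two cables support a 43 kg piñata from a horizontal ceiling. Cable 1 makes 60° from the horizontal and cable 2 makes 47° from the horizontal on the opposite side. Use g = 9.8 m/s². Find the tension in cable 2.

T_2 ≈ 220 N

Weight W = 43 × 9.8 = 421.4 N acts straight down.
Horizontal: T_1 cos 60° = T_2 cos 47°  →  T_1 = 1.364 T_2.
Vertical: T_1 sin 60° + T_2 sin 47° = 421.4.
Substituting the horizontal relation into the vertical equation gives 1.913 T_2 = 421.4, so T_2 = 220.3 N.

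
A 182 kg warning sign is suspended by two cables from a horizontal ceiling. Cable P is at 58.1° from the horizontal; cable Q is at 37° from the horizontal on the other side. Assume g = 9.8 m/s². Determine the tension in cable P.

Weight W = 182 × 9.8 = 1784 N acts straight down.
Horizontal: T_P cos 58.1° = T_Q cos 37°  →  T_Q = 0.6617 T_P.
Vertical: T_P sin 58.1° + T_Q sin 37° = 1784.
Substituting the horizontal relation into the vertical equation gives 1.247 T_P = 1784, so T_P = 1430 N.

T_P ≈ 1430 N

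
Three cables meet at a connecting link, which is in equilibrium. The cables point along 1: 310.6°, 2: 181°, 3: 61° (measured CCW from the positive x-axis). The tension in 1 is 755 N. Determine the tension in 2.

T_2 ≈ 817 N

Resolve: ΣF_x = 755 cos 310.6° + T_2 cos 181° + T_3 cos 61° = 0.
        ΣF_y = 755 sin 310.6° + T_2 sin 181° + T_3 sin 61° = 0.
The known terms sum to (491.3, -573.2) N, so -0.9998 T_2 + 0.4848 T_3 = -491.3 and -0.0175 T_2 + 0.8746 T_3 = 573.2.
Solving simultaneously: T_2 = 817.1 N, T_3 = 671.7 N.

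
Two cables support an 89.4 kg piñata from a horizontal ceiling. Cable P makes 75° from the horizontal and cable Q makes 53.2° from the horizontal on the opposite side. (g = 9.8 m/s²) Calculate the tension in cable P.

T_P ≈ 668 N

Weight W = 89.4 × 9.8 = 876.1 N acts straight down.
Horizontal: T_P cos 75° = T_Q cos 53.2°  →  T_Q = 0.4321 T_P.
Vertical: T_P sin 75° + T_Q sin 53.2° = 876.1.
Substituting the horizontal relation into the vertical equation gives 1.312 T_P = 876.1, so T_P = 667.8 N.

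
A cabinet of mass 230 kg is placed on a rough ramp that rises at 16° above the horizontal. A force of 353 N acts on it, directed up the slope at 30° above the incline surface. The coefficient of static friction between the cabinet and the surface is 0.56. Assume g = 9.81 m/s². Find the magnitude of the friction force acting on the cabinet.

f ≈ 316 N

Axes along / perpendicular to the incline. W sin 16° = 621.9 N down-slope; W cos 16° = 2169 N into the surface.
Perpendicular: N = W cos 16° − P sin 30° = 2169 − 176.5 = 1992 N.
Along incline: P cos 30° + f = W sin 16° (friction acts up-slope) → f = 621.9 − 305.7 = 316.2 N.
|f| = 316.2 N ≤ μN = 1116 N, so the cabinet is indeed static.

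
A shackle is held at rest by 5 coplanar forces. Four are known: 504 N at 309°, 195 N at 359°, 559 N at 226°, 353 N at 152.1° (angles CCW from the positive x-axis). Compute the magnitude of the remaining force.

Sum the known components: ΣF_x = -188.1 N, ΣF_y = -632 N.
For equilibrium the remaining force must supply (−ΣF_x, −ΣF_y) = (188.1, 632) N.
Magnitude = √((188.1)² + (632)²) = 659.4 N; direction = atan2(632, 188.1) = 73.4°.

F ≈ 659 N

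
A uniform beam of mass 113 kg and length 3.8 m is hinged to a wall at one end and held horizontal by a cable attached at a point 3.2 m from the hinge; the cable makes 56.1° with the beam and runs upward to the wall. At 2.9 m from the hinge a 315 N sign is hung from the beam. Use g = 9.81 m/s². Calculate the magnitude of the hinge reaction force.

|H| ≈ 795 N

Take torques about the hinge: T sin 56.1° · 3.2 = 113×9.81×1.9 + 315×2.9 = 3019.7 N·m.
So T = 3019.7 / (0.8300 × 3.2) = 1136.9 N.
ΣF_x = 0: H_x = T cos 56.1° = 634.11 N.
ΣF_y = 0: H_y = (113×9.81 + 315) − T sin 56.1° = 1423.5 − 943.66 = 479.87 N.
|H| = √(H_x² + H_y²) = √((634.11)² + (479.87)²) = 795.22 N.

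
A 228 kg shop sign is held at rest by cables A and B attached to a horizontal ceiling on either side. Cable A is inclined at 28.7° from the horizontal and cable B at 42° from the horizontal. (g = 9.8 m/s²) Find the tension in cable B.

Weight W = 228 × 9.8 = 2234 N acts straight down.
Horizontal: T_A cos 28.7° = T_B cos 42°  →  T_A = 0.8472 T_B.
Vertical: T_A sin 28.7° + T_B sin 42° = 2234.
Substituting the horizontal relation into the vertical equation gives 1.076 T_B = 2234, so T_B = 2077 N.

T_B ≈ 2080 N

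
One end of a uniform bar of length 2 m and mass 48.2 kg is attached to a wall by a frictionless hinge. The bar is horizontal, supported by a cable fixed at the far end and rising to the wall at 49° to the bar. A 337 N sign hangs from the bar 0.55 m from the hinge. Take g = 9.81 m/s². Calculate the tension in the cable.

Take torques about the hinge: T sin 49° · 2 = 48.2×9.81×1 + 337×0.55 = 658.19 N·m.
So T = 658.19 / (0.7547 × 2) = 436.06 N.

T ≈ 436 N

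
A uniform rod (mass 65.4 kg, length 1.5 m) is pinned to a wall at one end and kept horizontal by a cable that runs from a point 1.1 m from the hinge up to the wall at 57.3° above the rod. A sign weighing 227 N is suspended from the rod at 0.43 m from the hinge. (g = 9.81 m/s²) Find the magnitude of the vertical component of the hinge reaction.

|H_y| ≈ 342 N

Take torques about the hinge: T sin 57.3° · 1.1 = 65.4×9.81×0.75 + 227×0.43 = 578.79 N·m.
So T = 578.79 / (0.8415 × 1.1) = 625.27 N.
ΣF_y = 0: H_y = (65.4×9.81 + 227) − T sin 57.3° = 868.57 − 526.17 = 342.4 N.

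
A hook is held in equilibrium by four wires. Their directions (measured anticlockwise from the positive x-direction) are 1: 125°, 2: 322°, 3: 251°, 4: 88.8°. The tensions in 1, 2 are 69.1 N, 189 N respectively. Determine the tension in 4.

T_4 ≈ 402 N

Resolve: ΣF_x = 69.1 cos 125° + 189 cos 322° + T_3 cos 251° + T_4 cos 88.8° = 0.
        ΣF_y = 69.1 sin 125° + 189 sin 322° + T_3 sin 251° + T_4 sin 88.8° = 0.
The known terms sum to (109.3, -59.76) N, so -0.3256 T_3 + 0.0209 T_4 = -109.3 and -0.9455 T_3 + 0.9998 T_4 = 59.76.
Solving simultaneously: T_3 = 361.6 N, T_4 = 401.7 N.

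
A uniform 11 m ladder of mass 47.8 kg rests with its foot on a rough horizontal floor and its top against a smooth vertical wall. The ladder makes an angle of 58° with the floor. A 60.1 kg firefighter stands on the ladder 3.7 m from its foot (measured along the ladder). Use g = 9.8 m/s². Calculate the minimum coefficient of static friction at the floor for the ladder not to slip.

ΣF_y = 0: N_floor = 47.8×9.8 + 60.1×9.8 = 1057.4 N.
Torques about the foot: N_wall · 11 sin 58° = 47.8×9.8×5.5 cos 58° + 60.1×9.8×3.7 cos 58° → N_wall = 270.15 N.
ΣF_x = 0: f_floor = N_wall = 270.15 N.
μ_min = f_floor / N_floor = 270.15 / 1057.4 = 0.2555.

μ_min ≈ 0.255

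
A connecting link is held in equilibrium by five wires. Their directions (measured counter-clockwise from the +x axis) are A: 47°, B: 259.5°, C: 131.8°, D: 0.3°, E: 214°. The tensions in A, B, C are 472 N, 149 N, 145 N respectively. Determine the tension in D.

T_D ≈ 259 N

Resolve: ΣF_x = 472 cos 47° + 149 cos 259.5° + 145 cos 131.8° + T_D cos 0.3° + T_E cos 214° = 0.
        ΣF_y = 472 sin 47° + 149 sin 259.5° + 145 sin 131.8° + T_D sin 0.3° + T_E sin 214° = 0.
The known terms sum to (198.1, 306.8) N, so 1.0000 T_D − 0.8290 T_E = -198.1 and 0.0052 T_D − 0.5592 T_E = -306.8.
Solving simultaneously: T_D = 258.7 N, T_E = 551 N.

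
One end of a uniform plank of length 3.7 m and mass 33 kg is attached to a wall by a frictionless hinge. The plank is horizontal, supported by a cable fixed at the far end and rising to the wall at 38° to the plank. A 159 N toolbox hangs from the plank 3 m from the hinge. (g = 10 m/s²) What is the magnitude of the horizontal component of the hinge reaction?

Take torques about the hinge: T sin 38° · 3.7 = 33×10×1.85 + 159×3 = 1087.5 N·m.
So T = 1087.5 / (0.6157 × 3.7) = 477.4 N.
ΣF_x = 0: H_x = T cos 38° = 376.2 N.

H_x ≈ 376 N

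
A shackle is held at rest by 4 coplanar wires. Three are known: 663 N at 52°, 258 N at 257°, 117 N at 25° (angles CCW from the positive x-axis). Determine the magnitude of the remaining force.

Sum the known components: ΣF_x = 456.2 N, ΣF_y = 320.5 N.
For equilibrium the remaining force must supply (−ΣF_x, −ΣF_y) = (-456.2, -320.5) N.
Magnitude = √((-456.2)² + (-320.5)²) = 557.5 N; direction = atan2(-320.5, -456.2) = 215.1°.

F ≈ 558 N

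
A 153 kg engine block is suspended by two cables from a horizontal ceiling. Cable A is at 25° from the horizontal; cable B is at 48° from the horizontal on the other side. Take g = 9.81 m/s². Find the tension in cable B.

Weight W = 153 × 9.81 = 1501 N acts straight down.
Horizontal: T_A cos 25° = T_B cos 48°  →  T_A = 0.7383 T_B.
Vertical: T_A sin 25° + T_B sin 48° = 1501.
Substituting the horizontal relation into the vertical equation gives 1.055 T_B = 1501, so T_B = 1422 N.

T_B ≈ 1420 N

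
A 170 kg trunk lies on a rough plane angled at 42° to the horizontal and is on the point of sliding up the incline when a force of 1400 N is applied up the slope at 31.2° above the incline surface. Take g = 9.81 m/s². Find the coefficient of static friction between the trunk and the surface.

μ ≈ 0.159

On the verge of sliding up the incline, friction is at its maximum μN and acts down the slope.
Perpendicular to incline: N = W cos 42° − P sin 31.2° = 1239 − 725.2 = 514.1 N.
Along incline: P cos 31.2° − μN = W sin 42° → μ = −(W sin 42° − P cos 31.2°) / N = 0.1587.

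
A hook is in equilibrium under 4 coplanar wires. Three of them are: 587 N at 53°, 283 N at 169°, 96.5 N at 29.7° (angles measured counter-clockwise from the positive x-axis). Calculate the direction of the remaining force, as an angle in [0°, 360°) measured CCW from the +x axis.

θ ≈ 254°

Sum the known components: ΣF_x = 159.3 N, ΣF_y = 570.6 N.
For equilibrium the remaining force must supply (−ΣF_x, −ΣF_y) = (-159.3, -570.6) N.
Magnitude = √((-159.3)² + (-570.6)²) = 592.4 N; direction = atan2(-570.6, -159.3) = 254.4°.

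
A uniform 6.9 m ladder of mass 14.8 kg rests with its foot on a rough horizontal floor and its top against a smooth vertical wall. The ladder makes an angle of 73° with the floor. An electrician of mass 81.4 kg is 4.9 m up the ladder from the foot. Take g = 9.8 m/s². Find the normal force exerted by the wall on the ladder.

Torques about the foot: N_wall · 6.9 sin 73° = 14.8×9.8×3.45 cos 73° + 81.4×9.8×4.9 cos 73° → N_wall = 195.37 N.

N_wall ≈ 195 N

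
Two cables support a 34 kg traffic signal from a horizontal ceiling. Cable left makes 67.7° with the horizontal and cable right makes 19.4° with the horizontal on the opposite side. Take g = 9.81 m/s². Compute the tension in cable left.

Weight W = 34 × 9.81 = 333.5 N acts straight down.
Horizontal: T_left cos 67.7° = T_right cos 19.4°  →  T_right = 0.4023 T_left.
Vertical: T_left sin 67.7° + T_right sin 19.4° = 333.5.
Substituting the horizontal relation into the vertical equation gives 1.059 T_left = 333.5, so T_left = 315 N.

T_left ≈ 315 N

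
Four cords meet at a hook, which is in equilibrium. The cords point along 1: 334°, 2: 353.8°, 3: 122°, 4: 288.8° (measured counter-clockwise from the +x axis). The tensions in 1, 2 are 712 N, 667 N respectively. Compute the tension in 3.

Resolve: ΣF_x = 712 cos 334° + 667 cos 353.8° + T_3 cos 122° + T_4 cos 288.8° = 0.
        ΣF_y = 712 sin 334° + 667 sin 353.8° + T_3 sin 122° + T_4 sin 288.8° = 0.
The known terms sum to (1303, -384.2) N, so -0.5299 T_3 + 0.3223 T_4 = -1303 and 0.8480 T_3 − 0.9466 T_4 = 384.2.
Solving simultaneously: T_3 = 4860 N, T_4 = 3948 N.

T_3 ≈ 4860 N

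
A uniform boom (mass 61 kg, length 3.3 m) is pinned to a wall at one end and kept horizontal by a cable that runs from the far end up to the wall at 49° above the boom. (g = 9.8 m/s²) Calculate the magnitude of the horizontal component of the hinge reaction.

Take torques about the hinge: T sin 49° · 3.3 = 61×9.8×1.65 = 986.37 N·m.
So T = 986.37 / (0.7547 × 3.3) = 396.05 N.
ΣF_x = 0: H_x = T cos 49° = 259.83 N.

H_x ≈ 260 N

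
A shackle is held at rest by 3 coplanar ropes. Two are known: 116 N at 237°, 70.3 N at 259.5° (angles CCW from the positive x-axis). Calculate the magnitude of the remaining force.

F ≈ 183 N

Sum the known components: ΣF_x = -75.99 N, ΣF_y = -166.4 N.
For equilibrium the remaining force must supply (−ΣF_x, −ΣF_y) = (75.99, 166.4) N.
Magnitude = √((75.99)² + (166.4)²) = 182.9 N; direction = atan2(166.4, 75.99) = 65.5°.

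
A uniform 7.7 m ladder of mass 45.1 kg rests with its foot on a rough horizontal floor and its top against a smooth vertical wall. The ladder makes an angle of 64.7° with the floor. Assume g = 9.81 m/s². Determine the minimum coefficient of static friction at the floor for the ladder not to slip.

ΣF_y = 0: N_floor = 45.1×9.81 = 442.43 N.
Torques about the foot: N_wall · 7.7 sin 64.7° = 45.1×9.81×3.85 cos 64.7° → N_wall = 104.57 N.
ΣF_x = 0: f_floor = N_wall = 104.57 N.
μ_min = f_floor / N_floor = 104.57 / 442.43 = 0.2363.

μ_min ≈ 0.236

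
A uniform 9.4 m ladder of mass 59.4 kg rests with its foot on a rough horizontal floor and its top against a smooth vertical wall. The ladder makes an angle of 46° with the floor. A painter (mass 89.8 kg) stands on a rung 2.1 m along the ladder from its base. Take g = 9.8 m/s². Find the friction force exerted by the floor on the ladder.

f ≈ 471 N

Torques about the foot: N_wall · 9.4 sin 46° = 59.4×9.8×4.7 cos 46° + 89.8×9.8×2.1 cos 46° → N_wall = 470.93 N.
ΣF_x = 0: f_floor = N_wall = 470.93 N.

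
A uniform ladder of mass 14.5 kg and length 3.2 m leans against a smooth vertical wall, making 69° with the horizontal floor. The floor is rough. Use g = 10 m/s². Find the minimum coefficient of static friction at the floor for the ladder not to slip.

μ_min ≈ 0.192

ΣF_y = 0: N_floor = 14.5×10 = 145 N.
Torques about the foot: N_wall · 3.2 sin 69° = 14.5×10×1.6 cos 69° → N_wall = 27.83 N.
ΣF_x = 0: f_floor = N_wall = 27.83 N.
μ_min = f_floor / N_floor = 27.83 / 145 = 0.1919.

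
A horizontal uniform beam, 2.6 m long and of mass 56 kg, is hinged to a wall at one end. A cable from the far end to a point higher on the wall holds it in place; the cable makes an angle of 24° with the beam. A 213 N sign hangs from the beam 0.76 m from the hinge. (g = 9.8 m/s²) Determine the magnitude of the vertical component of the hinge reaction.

|H_y| ≈ 425 N

Take torques about the hinge: T sin 24° · 2.6 = 56×9.8×1.3 + 213×0.76 = 875.32 N·m.
So T = 875.32 / (0.4067 × 2.6) = 827.71 N.
ΣF_y = 0: H_y = (56×9.8 + 213) − T sin 24° = 761.8 − 336.66 = 425.14 N.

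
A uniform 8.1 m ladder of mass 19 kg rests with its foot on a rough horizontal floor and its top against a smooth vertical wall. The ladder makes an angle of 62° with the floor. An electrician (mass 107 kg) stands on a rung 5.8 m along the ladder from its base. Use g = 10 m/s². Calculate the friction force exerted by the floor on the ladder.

Torques about the foot: N_wall · 8.1 sin 62° = 19×10×4.05 cos 62° + 107×10×5.8 cos 62° → N_wall = 457.89 N.
ΣF_x = 0: f_floor = N_wall = 457.89 N.

f ≈ 458 N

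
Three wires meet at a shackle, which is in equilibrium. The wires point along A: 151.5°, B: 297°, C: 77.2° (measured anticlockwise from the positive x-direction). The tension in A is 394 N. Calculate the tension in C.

Resolve: ΣF_x = 394 cos 151.5° + T_B cos 297° + T_C cos 77.2° = 0.
        ΣF_y = 394 sin 151.5° + T_B sin 297° + T_C sin 77.2° = 0.
The known terms sum to (-346.3, 188) N, so 0.4540 T_B + 0.2215 T_C = 346.3 and -0.8910 T_B + 0.9751 T_C = -188.
Solving simultaneously: T_B = 592.6 N, T_C = 348.6 N.

T_C ≈ 349 N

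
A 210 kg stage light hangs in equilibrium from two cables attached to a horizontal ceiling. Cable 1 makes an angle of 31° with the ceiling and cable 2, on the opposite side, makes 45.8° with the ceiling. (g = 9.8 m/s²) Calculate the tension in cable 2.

Weight W = 210 × 9.8 = 2058 N acts straight down.
Horizontal: T_1 cos 31° = T_2 cos 45.8°  →  T_1 = 0.8133 T_2.
Vertical: T_1 sin 31° + T_2 sin 45.8° = 2058.
Substituting the horizontal relation into the vertical equation gives 1.136 T_2 = 2058, so T_2 = 1812 N.

T_2 ≈ 1810 N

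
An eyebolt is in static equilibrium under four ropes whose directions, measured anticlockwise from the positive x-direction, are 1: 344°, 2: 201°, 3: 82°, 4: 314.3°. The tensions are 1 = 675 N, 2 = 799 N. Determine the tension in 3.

T_3 ≈ 505 N

Resolve: ΣF_x = 675 cos 344° + 799 cos 201° + T_3 cos 82° + T_4 cos 314.3° = 0.
        ΣF_y = 675 sin 344° + 799 sin 201° + T_3 sin 82° + T_4 sin 314.3° = 0.
The known terms sum to (-97.08, -472.4) N, so 0.1392 T_3 + 0.6984 T_4 = 97.08 and 0.9903 T_3 − 0.7157 T_4 = 472.4.
Solving simultaneously: T_3 = 504.8 N, T_4 = 38.41 N.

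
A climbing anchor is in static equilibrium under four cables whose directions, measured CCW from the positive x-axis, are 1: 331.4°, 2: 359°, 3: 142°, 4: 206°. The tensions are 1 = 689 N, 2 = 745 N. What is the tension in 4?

T_4 ≈ 624 N

Resolve: ΣF_x = 689 cos 331.4° + 745 cos 359° + T_3 cos 142° + T_4 cos 206° = 0.
        ΣF_y = 689 sin 331.4° + 745 sin 359° + T_3 sin 142° + T_4 sin 206° = 0.
The known terms sum to (1350, -342.8) N, so -0.7880 T_3 − 0.8988 T_4 = -1350 and 0.6157 T_3 − 0.4384 T_4 = 342.8.
Solving simultaneously: T_3 = 1001 N, T_4 = 624 N.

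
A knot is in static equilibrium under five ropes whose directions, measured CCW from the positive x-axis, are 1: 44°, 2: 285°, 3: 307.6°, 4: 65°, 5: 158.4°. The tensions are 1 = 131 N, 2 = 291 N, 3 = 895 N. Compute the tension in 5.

T_5 ≈ 1030 N

Resolve: ΣF_x = 131 cos 44° + 291 cos 285° + 895 cos 307.6° + T_4 cos 65° + T_5 cos 158.4° = 0.
        ΣF_y = 131 sin 44° + 291 sin 285° + 895 sin 307.6° + T_4 sin 65° + T_5 sin 158.4° = 0.
The known terms sum to (715.6, -899.2) N, so 0.4226 T_4 − 0.9298 T_5 = -715.6 and 0.9063 T_4 + 0.3681 T_5 = 899.2.
Solving simultaneously: T_4 = 573.6 N, T_5 = 1030 N.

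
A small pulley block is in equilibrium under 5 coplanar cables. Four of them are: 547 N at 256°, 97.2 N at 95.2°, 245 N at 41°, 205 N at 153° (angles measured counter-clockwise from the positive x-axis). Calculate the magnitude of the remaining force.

F ≈ 227 N

Sum the known components: ΣF_x = -138.9 N, ΣF_y = -180.1 N.
For equilibrium the remaining force must supply (−ΣF_x, −ΣF_y) = (138.9, 180.1) N.
Magnitude = √((138.9)² + (180.1)²) = 227.5 N; direction = atan2(180.1, 138.9) = 52.4°.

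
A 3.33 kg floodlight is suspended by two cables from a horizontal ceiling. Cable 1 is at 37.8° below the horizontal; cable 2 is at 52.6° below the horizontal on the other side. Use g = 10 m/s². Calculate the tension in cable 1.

T_1 ≈ 20.2 N

Weight W = 3.33 × 10 = 33.3 N acts straight down.
Horizontal: T_1 cos 37.8° = T_2 cos 52.6°  →  T_2 = 1.301 T_1.
Vertical: T_1 sin 37.8° + T_2 sin 52.6° = 33.3.
Substituting the horizontal relation into the vertical equation gives 1.646 T_1 = 33.3, so T_1 = 20.23 N.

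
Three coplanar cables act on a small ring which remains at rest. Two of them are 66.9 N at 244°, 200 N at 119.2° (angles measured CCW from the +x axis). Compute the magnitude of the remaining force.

Sum the known components: ΣF_x = -126.9 N, ΣF_y = 114.5 N.
For equilibrium the remaining force must supply (−ΣF_x, −ΣF_y) = (126.9, -114.5) N.
Magnitude = √((126.9)² + (-114.5)²) = 170.9 N; direction = atan2(-114.5, 126.9) = 318.0°.

F ≈ 171 N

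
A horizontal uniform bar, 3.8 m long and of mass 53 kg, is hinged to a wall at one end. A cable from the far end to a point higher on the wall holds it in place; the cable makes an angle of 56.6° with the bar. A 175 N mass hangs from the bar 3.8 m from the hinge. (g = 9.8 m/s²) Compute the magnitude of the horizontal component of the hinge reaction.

Take torques about the hinge: T sin 56.6° · 3.8 = 53×9.8×1.9 + 175×3.8 = 1651.9 N·m.
So T = 1651.9 / (0.8348 × 3.8) = 520.69 N.
ΣF_x = 0: H_x = T cos 56.6° = 286.63 N.

H_x ≈ 287 N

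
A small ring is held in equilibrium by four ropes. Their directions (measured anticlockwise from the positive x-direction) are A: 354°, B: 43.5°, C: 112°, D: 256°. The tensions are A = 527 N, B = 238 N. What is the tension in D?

Resolve: ΣF_x = 527 cos 354° + 238 cos 43.5° + T_C cos 112° + T_D cos 256° = 0.
        ΣF_y = 527 sin 354° + 238 sin 43.5° + T_C sin 112° + T_D sin 256° = 0.
The known terms sum to (696.8, 108.7) N, so -0.3746 T_C − 0.2419 T_D = -696.8 and 0.9272 T_C − 0.9703 T_D = -108.7.
Solving simultaneously: T_C = 1105 N, T_D = 1168 N.

T_D ≈ 1170 N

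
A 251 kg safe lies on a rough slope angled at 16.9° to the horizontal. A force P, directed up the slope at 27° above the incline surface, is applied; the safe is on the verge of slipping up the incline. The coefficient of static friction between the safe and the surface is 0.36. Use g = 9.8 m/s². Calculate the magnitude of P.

On the verge of sliding up the incline, friction equals μN and acts down the slope.
Perpendicular: N + P sin 27° = W cos 16.9° = 2354 N.
Along incline: P cos 27° = W sin 16.9° + μN  with W sin 16.9° = 715.1 N.
Solving the pair for P and N: P = 1482 N, N = 1681 N (and f = μN = 605.1 N).

P ≈ 1480 N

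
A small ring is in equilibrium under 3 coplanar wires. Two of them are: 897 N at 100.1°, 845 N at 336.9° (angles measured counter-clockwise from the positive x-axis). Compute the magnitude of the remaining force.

Sum the known components: ΣF_x = 619.9 N, ΣF_y = 551.6 N.
For equilibrium the remaining force must supply (−ΣF_x, −ΣF_y) = (-619.9, -551.6) N.
Magnitude = √((-619.9)² + (-551.6)²) = 829.8 N; direction = atan2(-551.6, -619.9) = 221.7°.

F ≈ 830 N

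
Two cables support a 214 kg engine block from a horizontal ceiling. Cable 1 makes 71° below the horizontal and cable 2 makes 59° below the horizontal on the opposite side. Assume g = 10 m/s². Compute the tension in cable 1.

Weight W = 214 × 10 = 2140 N acts straight down.
Horizontal: T_1 cos 71° = T_2 cos 59°  →  T_2 = 0.6321 T_1.
Vertical: T_1 sin 71° + T_2 sin 59° = 2140.
Substituting the horizontal relation into the vertical equation gives 1.487 T_1 = 2140, so T_1 = 1439 N.

T_1 ≈ 1440 N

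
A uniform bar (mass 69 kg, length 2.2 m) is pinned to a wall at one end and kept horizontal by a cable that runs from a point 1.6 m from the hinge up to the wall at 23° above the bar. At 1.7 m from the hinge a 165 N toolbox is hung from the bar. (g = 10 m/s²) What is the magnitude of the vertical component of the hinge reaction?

|H_y| ≈ 205 N

Take torques about the hinge: T sin 23° · 1.6 = 69×10×1.1 + 165×1.7 = 1039.5 N·m.
So T = 1039.5 / (0.3907 × 1.6) = 1662.7 N.
ΣF_y = 0: H_y = (69×10 + 165) − T sin 23° = 855 − 649.69 = 205.31 N.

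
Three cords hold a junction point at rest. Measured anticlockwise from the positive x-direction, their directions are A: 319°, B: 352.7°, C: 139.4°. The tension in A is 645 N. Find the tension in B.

T_B ≈ 8.20 N

Resolve: ΣF_x = 645 cos 319° + T_B cos 352.7° + T_C cos 139.4° = 0.
        ΣF_y = 645 sin 319° + T_B sin 352.7° + T_C sin 139.4° = 0.
The known terms sum to (486.8, -423.2) N, so 0.9919 T_B − 0.7593 T_C = -486.8 and -0.1271 T_B + 0.6508 T_C = 423.2.
Solving simultaneously: T_B = 8.202 N, T_C = 651.8 N.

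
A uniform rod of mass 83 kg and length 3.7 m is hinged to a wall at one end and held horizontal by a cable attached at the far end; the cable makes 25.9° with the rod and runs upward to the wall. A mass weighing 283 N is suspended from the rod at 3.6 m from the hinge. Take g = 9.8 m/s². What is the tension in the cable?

Take torques about the hinge: T sin 25.9° · 3.7 = 83×9.8×1.85 + 283×3.6 = 2523.6 N·m.
So T = 2523.6 / (0.4368 × 3.7) = 1561.5 N.

T ≈ 1560 N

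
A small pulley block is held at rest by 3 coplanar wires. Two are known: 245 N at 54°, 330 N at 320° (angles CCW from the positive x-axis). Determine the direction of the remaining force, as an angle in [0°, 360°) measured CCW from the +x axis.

θ ≈ 178°

Sum the known components: ΣF_x = 396.8 N, ΣF_y = -13.91 N.
For equilibrium the remaining force must supply (−ΣF_x, −ΣF_y) = (-396.8, 13.91) N.
Magnitude = √((-396.8)² + (13.91)²) = 397 N; direction = atan2(13.91, -396.8) = 178.0°.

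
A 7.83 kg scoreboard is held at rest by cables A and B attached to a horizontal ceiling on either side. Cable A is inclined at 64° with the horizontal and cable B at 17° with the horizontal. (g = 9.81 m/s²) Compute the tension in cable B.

Weight W = 7.83 × 9.81 = 76.81 N acts straight down.
Horizontal: T_A cos 64° = T_B cos 17°  →  T_A = 2.181 T_B.
Vertical: T_A sin 64° + T_B sin 17° = 76.81.
Substituting the horizontal relation into the vertical equation gives 2.253 T_B = 76.81, so T_B = 34.09 N.

T_B ≈ 34.1 N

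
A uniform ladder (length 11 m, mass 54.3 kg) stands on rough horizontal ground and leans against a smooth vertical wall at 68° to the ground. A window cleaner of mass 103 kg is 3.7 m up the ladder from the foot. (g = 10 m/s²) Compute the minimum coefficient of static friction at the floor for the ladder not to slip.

ΣF_y = 0: N_floor = 54.3×10 + 103×10 = 1573 N.
Torques about the foot: N_wall · 11 sin 68° = 54.3×10×5.5 cos 68° + 103×10×3.7 cos 68° → N_wall = 249.67 N.
ΣF_x = 0: f_floor = N_wall = 249.67 N.
μ_min = f_floor / N_floor = 249.67 / 1573 = 0.1587.

μ_min ≈ 0.159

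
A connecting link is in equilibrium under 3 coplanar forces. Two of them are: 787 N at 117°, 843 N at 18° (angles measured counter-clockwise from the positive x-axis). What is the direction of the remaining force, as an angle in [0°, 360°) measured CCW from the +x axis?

Sum the known components: ΣF_x = 444.5 N, ΣF_y = 961.7 N.
For equilibrium the remaining force must supply (−ΣF_x, −ΣF_y) = (-444.5, -961.7) N.
Magnitude = √((-444.5)² + (-961.7)²) = 1059 N; direction = atan2(-961.7, -444.5) = 245.2°.

θ ≈ 245°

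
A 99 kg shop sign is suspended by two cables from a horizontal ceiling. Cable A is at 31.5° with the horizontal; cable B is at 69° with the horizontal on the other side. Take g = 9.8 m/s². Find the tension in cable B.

Weight W = 99 × 9.8 = 970.2 N acts straight down.
Horizontal: T_A cos 31.5° = T_B cos 69°  →  T_A = 0.4203 T_B.
Vertical: T_A sin 31.5° + T_B sin 69° = 970.2.
Substituting the horizontal relation into the vertical equation gives 1.153 T_B = 970.2, so T_B = 841.3 N.

T_B ≈ 841 N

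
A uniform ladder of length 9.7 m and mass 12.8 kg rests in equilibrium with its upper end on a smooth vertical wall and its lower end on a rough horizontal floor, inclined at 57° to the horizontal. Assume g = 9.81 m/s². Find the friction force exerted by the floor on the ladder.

f ≈ 40.8 N

Torques about the foot: N_wall · 9.7 sin 57° = 12.8×9.81×4.85 cos 57° → N_wall = 40.772 N.
ΣF_x = 0: f_floor = N_wall = 40.772 N.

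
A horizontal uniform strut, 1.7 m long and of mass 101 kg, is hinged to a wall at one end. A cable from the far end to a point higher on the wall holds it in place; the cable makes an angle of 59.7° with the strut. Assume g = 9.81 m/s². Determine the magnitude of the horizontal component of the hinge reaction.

Take torques about the hinge: T sin 59.7° · 1.7 = 101×9.81×0.85 = 842.19 N·m.
So T = 842.19 / (0.8634 × 1.7) = 573.79 N.
ΣF_x = 0: H_x = T cos 59.7° = 289.49 N.

H_x ≈ 289 N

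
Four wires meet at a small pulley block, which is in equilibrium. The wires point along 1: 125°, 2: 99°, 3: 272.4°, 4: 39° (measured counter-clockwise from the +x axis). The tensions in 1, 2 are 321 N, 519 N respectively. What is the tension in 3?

Resolve: ΣF_x = 321 cos 125° + 519 cos 99° + T_3 cos 272.4° + T_4 cos 39° = 0.
        ΣF_y = 321 sin 125° + 519 sin 99° + T_3 sin 272.4° + T_4 sin 39° = 0.
The known terms sum to (-265.3, 775.6) N, so 0.0419 T_3 + 0.7771 T_4 = 265.3 and -0.9991 T_3 + 0.6293 T_4 = -775.6.
Solving simultaneously: T_3 = 958.7 N, T_4 = 289.7 N.

T_3 ≈ 959 N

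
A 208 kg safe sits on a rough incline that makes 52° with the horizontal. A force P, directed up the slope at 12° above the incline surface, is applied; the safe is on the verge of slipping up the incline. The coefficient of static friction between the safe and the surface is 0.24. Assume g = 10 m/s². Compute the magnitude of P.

On the verge of sliding up the incline, friction equals μN and acts down the slope.
Perpendicular: N + P sin 12° = W cos 52° = 1281 N.
Along incline: P cos 12° = W sin 52° + μN  with W sin 52° = 1639 N.
Solving the pair for P and N: P = 1893 N, N = 886.9 N (and f = μN = 212.9 N).

P ≈ 1890 N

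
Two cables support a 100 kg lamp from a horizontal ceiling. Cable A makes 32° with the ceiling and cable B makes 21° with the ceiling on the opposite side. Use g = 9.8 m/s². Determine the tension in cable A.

Weight W = 100 × 9.8 = 980 N acts straight down.
Horizontal: T_A cos 32° = T_B cos 21°  →  T_B = 0.9084 T_A.
Vertical: T_A sin 32° + T_B sin 21° = 980.
Substituting the horizontal relation into the vertical equation gives 0.8555 T_A = 980, so T_A = 1146 N.

T_A ≈ 1150 N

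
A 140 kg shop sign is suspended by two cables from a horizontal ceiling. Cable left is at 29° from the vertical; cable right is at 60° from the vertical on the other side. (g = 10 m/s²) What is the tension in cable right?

Angles from the horizontal: cable left is 90° − 29° = 61°, cable right is 90° − 60° = 30°.
Weight W = 140 × 10 = 1400 N acts straight down.
Horizontal: T_left cos 61° = T_right cos 30°  →  T_left = 1.786 T_right.
Vertical: T_left sin 61° + T_right sin 30° = 1400.
Substituting the horizontal relation into the vertical equation gives 2.062 T_right = 1400, so T_right = 678.8 N.

T_right ≈ 679 N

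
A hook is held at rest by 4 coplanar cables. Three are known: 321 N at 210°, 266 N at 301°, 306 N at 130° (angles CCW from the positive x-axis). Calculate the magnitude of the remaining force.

F ≈ 371 N

Sum the known components: ΣF_x = -337.7 N, ΣF_y = -154.1 N.
For equilibrium the remaining force must supply (−ΣF_x, −ΣF_y) = (337.7, 154.1) N.
Magnitude = √((337.7)² + (154.1)²) = 371.2 N; direction = atan2(154.1, 337.7) = 24.5°.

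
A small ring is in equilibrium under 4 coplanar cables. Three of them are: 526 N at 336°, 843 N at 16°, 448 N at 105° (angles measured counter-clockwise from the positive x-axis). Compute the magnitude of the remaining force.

F ≈ 1260 N

Sum the known components: ΣF_x = 1175 N, ΣF_y = 451.2 N.
For equilibrium the remaining force must supply (−ΣF_x, −ΣF_y) = (-1175, -451.2) N.
Magnitude = √((-1175)² + (-451.2)²) = 1259 N; direction = atan2(-451.2, -1175) = 201.0°.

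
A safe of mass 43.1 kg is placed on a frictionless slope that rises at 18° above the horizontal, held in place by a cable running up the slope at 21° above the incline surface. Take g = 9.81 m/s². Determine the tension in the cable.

Take axes along and perpendicular to the incline. Weight components: W sin 18° = 130.7 N down-slope, W cos 18° = 402.1 N into the surface.
Along incline: T cos 21° = W sin 18° → T = 140 N.
Perpendicular: N = W cos 18° − T sin 21° = 352 N.

T ≈ 140 N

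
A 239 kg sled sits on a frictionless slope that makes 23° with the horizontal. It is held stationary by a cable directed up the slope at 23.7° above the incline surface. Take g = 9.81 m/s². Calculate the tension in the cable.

Take axes along and perpendicular to the incline. Weight components: W sin 23° = 916.1 N down-slope, W cos 23° = 2158 N into the surface.
Along incline: T cos 23.7° = W sin 23° → T = 1000 N.
Perpendicular: N = W cos 23° − T sin 23.7° = 1756 N.

T ≈ 1000 N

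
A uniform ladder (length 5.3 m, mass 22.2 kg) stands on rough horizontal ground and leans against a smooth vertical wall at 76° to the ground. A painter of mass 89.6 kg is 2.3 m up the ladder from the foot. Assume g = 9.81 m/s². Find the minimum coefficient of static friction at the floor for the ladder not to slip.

ΣF_y = 0: N_floor = 22.2×9.81 + 89.6×9.81 = 1096.8 N.
Torques about the foot: N_wall · 5.3 sin 76° = 22.2×9.81×2.65 cos 76° + 89.6×9.81×2.3 cos 76° → N_wall = 122.25 N.
ΣF_x = 0: f_floor = N_wall = 122.25 N.
μ_min = f_floor / N_floor = 122.25 / 1096.8 = 0.1115.

μ_min ≈ 0.111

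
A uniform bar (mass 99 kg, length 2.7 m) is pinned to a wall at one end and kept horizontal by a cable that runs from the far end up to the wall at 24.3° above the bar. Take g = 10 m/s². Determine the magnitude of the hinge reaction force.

Take torques about the hinge: T sin 24.3° · 2.7 = 99×10×1.35 = 1336.5 N·m.
So T = 1336.5 / (0.4115 × 2.7) = 1202.9 N.
ΣF_x = 0: H_x = T cos 24.3° = 1096.3 N.
ΣF_y = 0: H_y = (99×10) − T sin 24.3° = 990 − 495 = 495 N.
|H| = √(H_x² + H_y²) = √((1096.3)² + (495)²) = 1202.9 N.

|H| ≈ 1200 N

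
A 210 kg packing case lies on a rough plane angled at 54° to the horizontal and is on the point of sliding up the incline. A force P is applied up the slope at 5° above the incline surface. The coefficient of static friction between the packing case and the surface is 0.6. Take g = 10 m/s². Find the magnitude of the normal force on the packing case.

On the verge of sliding up the incline, friction equals μN and acts down the slope.
Perpendicular: N + P sin 5° = W cos 54° = 1234 N.
Along incline: P cos 5° = W sin 54° + μN  with W sin 54° = 1699 N.
Solving the pair for P and N: P = 2327 N, N = 1032 N (and f = μN = 618.9 N).

N ≈ 1030 N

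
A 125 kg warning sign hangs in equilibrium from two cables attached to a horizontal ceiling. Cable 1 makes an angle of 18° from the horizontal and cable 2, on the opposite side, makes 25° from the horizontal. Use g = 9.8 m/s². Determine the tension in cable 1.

T_1 ≈ 1630 N

Weight W = 125 × 9.8 = 1225 N acts straight down.
Horizontal: T_1 cos 18° = T_2 cos 25°  →  T_2 = 1.049 T_1.
Vertical: T_1 sin 18° + T_2 sin 25° = 1225.
Substituting the horizontal relation into the vertical equation gives 0.7525 T_1 = 1225, so T_1 = 1628 N.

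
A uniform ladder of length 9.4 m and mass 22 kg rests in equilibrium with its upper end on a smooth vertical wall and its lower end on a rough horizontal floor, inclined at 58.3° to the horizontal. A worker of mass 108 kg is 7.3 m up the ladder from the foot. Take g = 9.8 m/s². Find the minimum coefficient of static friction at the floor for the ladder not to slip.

ΣF_y = 0: N_floor = 22×9.8 + 108×9.8 = 1274 N.
Torques about the foot: N_wall · 9.4 sin 58.3° = 22×9.8×4.7 cos 58.3° + 108×9.8×7.3 cos 58.3° → N_wall = 574.22 N.
ΣF_x = 0: f_floor = N_wall = 574.22 N.
μ_min = f_floor / N_floor = 574.22 / 1274 = 0.4507.

μ_min ≈ 0.451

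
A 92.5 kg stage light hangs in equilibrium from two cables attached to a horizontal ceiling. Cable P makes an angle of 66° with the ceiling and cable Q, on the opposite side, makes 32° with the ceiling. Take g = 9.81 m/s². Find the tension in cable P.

T_P ≈ 777 N

Weight W = 92.5 × 9.81 = 907.4 N acts straight down.
Horizontal: T_P cos 66° = T_Q cos 32°  →  T_Q = 0.4796 T_P.
Vertical: T_P sin 66° + T_Q sin 32° = 907.4.
Substituting the horizontal relation into the vertical equation gives 1.168 T_P = 907.4, so T_P = 777.1 N.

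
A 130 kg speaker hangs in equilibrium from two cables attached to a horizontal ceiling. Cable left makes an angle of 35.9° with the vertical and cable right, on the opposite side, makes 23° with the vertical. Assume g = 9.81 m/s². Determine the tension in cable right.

Angles from the horizontal: cable left is 90° − 35.9° = 54.1°, cable right is 90° − 23° = 67°.
Weight W = 130 × 9.81 = 1275 N acts straight down.
Horizontal: T_left cos 54.1° = T_right cos 67°  →  T_left = 0.6664 T_right.
Vertical: T_left sin 54.1° + T_right sin 67° = 1275.
Substituting the horizontal relation into the vertical equation gives 1.46 T_right = 1275, so T_right = 873.3 N.

T_right ≈ 873 N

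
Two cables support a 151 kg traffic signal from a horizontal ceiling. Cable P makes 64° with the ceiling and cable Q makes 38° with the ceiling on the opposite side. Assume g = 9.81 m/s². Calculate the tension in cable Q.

T_Q ≈ 664 N

Weight W = 151 × 9.81 = 1481 N acts straight down.
Horizontal: T_P cos 64° = T_Q cos 38°  →  T_P = 1.798 T_Q.
Vertical: T_P sin 64° + T_Q sin 38° = 1481.
Substituting the horizontal relation into the vertical equation gives 2.231 T_Q = 1481, so T_Q = 663.9 N.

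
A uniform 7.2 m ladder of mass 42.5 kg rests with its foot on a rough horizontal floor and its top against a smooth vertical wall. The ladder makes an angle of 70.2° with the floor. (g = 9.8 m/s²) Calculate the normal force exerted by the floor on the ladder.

ΣF_y = 0: N_floor = 42.5×9.8 = 416.5 N.

N_floor ≈ 417 N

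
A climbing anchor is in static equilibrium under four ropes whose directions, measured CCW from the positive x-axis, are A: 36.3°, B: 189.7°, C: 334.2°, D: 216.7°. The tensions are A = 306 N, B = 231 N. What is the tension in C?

T_C ≈ 116 N

Resolve: ΣF_x = 306 cos 36.3° + 231 cos 189.7° + T_C cos 334.2° + T_D cos 216.7° = 0.
        ΣF_y = 306 sin 36.3° + 231 sin 189.7° + T_C sin 334.2° + T_D sin 216.7° = 0.
The known terms sum to (18.92, 142.2) N, so 0.9003 T_C − 0.8018 T_D = -18.92 and -0.4352 T_C − 0.5976 T_D = -142.2.
Solving simultaneously: T_C = 115.8 N, T_D = 153.7 N.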